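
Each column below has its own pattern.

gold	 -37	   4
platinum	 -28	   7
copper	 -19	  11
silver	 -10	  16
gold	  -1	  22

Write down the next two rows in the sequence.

For the metal, repeats gold → platinum → copper → silver: gold, platinum, copper, silver, gold → platinum → copper.
Second component: -37, -28, -19, -10, -1 → 8 → 17 (+9 each step).
Third component: 4, 7, 11, 16, 22 → 29 → 37 (differences are 3, 4, 5, … (increasing by 1 each time)).
So the next two rows are platinum  8  29 and copper  17  37.

platinum  8  29; copper  17  37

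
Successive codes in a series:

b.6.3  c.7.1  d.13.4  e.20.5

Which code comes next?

For the letter, letters move forward 1 place in the alphabet: b, c, d, e → f.
Second component — each term is the sum of the two before it: 6, 7, 13, 20 → 33.
Third component: each term is the sum of the two before it; 3, 1, 4, 5 → 9.
Putting it together: f.33.9.

f.33.9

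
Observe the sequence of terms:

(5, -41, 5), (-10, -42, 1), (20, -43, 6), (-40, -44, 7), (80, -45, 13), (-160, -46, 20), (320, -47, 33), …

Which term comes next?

(-640, -48, 53)

First part: ×(-2) each step, so 5, -10, 20, -40, 80, -160, 320 → -640.
Second part: -41, -42, -43, -44, -45, -46, -47 → -48 (−1 each step).
For the third part, each term is the sum of the two before it: 5, 1, 6, 7, 13, 20, 33 → 53.
Combining the parts gives (-640, -48, 53).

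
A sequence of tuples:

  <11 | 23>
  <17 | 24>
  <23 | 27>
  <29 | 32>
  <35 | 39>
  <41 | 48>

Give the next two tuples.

<47 | 59>, <53 | 72>

First slot: +6 each step, so 11, 17, 23, 29, 35, 41 → 47 → 53.
Second slot: 23, 24, 27, 32, 39, 48 → 59 → 72 (differences are 1, 3, 5, … (increasing by 2 each time)).
So the next two tuples are <47 | 59> and <53 | 72>.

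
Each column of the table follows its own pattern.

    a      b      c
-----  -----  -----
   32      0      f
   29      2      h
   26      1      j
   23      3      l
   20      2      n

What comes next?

17  4  p

Column a goes 32, 29, 26, 23, 20 → 17 (−3 each step).
Column b: 0, 2, 1, 3, 2 → 4 (alternating steps +2, −1, +2, −1, …).
Column c — letters move forward 2 places in the alphabet: f, h, j, l, n → p.
Combining the parts gives 17  4  p.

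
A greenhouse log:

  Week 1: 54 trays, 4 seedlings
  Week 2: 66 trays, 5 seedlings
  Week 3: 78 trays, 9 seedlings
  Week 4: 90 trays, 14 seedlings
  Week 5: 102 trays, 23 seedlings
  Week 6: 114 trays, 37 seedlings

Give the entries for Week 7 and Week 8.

Trays: +12 each step; 54, 66, 78, 90, 102, 114 → 126 → 138.
Seedlings: 4, 5, 9, 14, 23, 37 → 60 → 97 (each term is the sum of the two before it).
So the next two records are 126 trays, 60 seedlings and 138 trays, 97 seedlings.

126 trays, 60 seedlings; 138 trays, 97 seedlings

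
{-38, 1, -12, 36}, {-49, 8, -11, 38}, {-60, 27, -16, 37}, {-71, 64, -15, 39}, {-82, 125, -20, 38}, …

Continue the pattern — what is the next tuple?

First component: -38, -49, -60, -71, -82 → -93 (−11 each step).
Second component: perfect cubes: 1³, 2³, 3³, …; 1, 8, 27, 64, 125 → 216.
Third component: alternating steps +1, −5, +1, −5, …, so -12, -11, -16, -15, -20 → -19.
Fourth component: alternating steps +2, −1, +2, −1, …; 36, 38, 37, 39, 38 → 40.
Combining the parts gives {-93, 216, -19, 40}.

{-93, 216, -19, 40}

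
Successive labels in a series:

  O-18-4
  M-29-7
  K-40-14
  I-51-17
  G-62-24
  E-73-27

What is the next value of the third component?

34

Letter: O, M, K, I, G, E → C (letters move back 2 places in the alphabet).
Second component — +11 each step: 18, 29, 40, 51, 62, 73 → 84.
For the third component, alternating steps +3, +7, +3, +7, …: 4, 7, 14, 17, 24, 27 → 34.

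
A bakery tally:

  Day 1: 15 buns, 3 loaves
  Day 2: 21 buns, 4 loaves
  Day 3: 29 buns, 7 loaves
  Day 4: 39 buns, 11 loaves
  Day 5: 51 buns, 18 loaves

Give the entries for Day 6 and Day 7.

Buns: differences are 6, 8, 10, … (increasing by 2 each time); 15, 21, 29, 39, 51 → 65 → 81.
Loaves — each term is the sum of the two before it: 3, 4, 7, 11, 18 → 29 → 47.
Putting the parts together: 65 buns, 29 loaves and then 81 buns, 47 loaves.

65 buns, 29 loaves; 81 buns, 47 loaves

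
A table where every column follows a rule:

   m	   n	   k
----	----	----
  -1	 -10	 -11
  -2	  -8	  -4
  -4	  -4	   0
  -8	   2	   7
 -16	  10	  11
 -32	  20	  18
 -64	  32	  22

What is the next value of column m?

-128

Column m: ×2 each step; -1, -2, -4, -8, -16, -32, -64 → -128.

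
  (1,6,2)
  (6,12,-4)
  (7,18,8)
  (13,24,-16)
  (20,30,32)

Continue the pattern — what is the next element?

(33,36,-64)

First entry goes 1, 6, 7, 13, 20 → 33 (each term is the sum of the two before it).
Second entry goes 6, 12, 18, 24, 30 → 36 (+6 each step).
Third entry: ×(-2) each step, so 2, -4, 8, -16, 32 → -64.
So the next element is (33,36,-64).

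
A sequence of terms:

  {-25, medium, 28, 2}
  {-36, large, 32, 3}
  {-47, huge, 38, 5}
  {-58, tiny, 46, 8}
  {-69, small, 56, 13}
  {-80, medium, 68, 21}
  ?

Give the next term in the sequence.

First entry: −11 each step, so -25, -36, -47, -58, -69, -80 → -91.
Size: repeats medium → large → huge → tiny → small, so medium, large, huge, tiny, small, medium → large.
Third entry: differences are 4, 6, 8, … (increasing by 2 each time); 28, 32, 38, 46, 56, 68 → 82.
For the fourth entry, each term is the sum of the two before it: 2, 3, 5, 8, 13, 21 → 34.
Combining the parts gives {-91, large, 82, 34}.

{-91, large, 82, 34}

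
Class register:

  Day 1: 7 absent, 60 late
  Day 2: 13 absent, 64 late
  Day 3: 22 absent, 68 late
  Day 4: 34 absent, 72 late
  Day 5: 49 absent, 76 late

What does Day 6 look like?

Absent goes 7, 13, 22, 34, 49 → 67 (differences are 6, 9, 12, … (increasing by 3 each time)).
Late: +4 each step; 60, 64, 68, 72, 76 → 80.
Combining the parts gives 67 absent, 80 late.

67 absent, 80 late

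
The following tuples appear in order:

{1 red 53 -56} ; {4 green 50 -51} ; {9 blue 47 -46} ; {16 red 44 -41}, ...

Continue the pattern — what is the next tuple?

First part goes 1, 4, 9, 16 → 25 (perfect squares: 1², 2², 3², …).
Colour: red, green, blue, red → green (repeats red → green → blue).
Third part: −3 each step; 53, 50, 47, 44 → 41.
Fourth part: +5 each step, so -56, -51, -46, -41 → -36.
Combining the parts gives {25 green 41 -36}.

{25 green 41 -36}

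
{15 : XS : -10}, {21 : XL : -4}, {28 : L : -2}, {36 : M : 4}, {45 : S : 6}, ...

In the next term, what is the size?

For the size, runs backward through clothing sizes XS→XL: XS, XL, L, M, S → XS.

XS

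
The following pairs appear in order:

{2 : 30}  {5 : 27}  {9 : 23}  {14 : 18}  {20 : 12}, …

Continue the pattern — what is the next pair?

First value — differences are 3, 4, 5, … (increasing by 1 each time): 2, 5, 9, 14, 20 → 27.
For the second value, together with the first value always sums to 32: 30, 27, 23, 18, 12 → 5.
So the next pair is {27 : 5}.

{27 : 5}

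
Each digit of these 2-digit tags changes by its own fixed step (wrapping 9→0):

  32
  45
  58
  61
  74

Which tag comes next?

For the first digit, +1 each step, mod 10: 3, 4, 5, 6, 7 → 8.
Second digit: 2, 5, 8, 1, 4 → 7 (+3 each step, mod 10).
Putting it together: 87.

87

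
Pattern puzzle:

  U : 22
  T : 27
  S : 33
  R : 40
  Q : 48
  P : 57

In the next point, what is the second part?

67

Letter goes U, T, S, R, Q, P → O (letters move back 1 place in the alphabet).
Second part: 22, 27, 33, 40, 48, 57 → 67 (differences are 5, 6, 7, … (increasing by 1 each time)).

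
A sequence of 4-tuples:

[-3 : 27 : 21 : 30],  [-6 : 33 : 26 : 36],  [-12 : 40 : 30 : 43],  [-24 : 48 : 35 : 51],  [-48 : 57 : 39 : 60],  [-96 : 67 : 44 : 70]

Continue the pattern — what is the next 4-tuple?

First part goes -3, -6, -12, -24, -48, -96 → -192 (×2 each step).
Second part goes 27, 33, 40, 48, 57, 67 → 78 (differences are 6, 7, 8, … (increasing by 1 each time)).
Third part: alternating steps +5, +4, +5, +4, …; 21, 26, 30, 35, 39, 44 → 48.
Fourth part: 30, 36, 43, 51, 60, 70 → 81 (always 3 more than the second part).
So the next 4-tuple is [-192 : 78 : 48 : 81].

[-192 : 78 : 48 : 81]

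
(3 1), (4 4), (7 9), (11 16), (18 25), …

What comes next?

(29 36)

First component goes 3, 4, 7, 11, 18 → 29 (each term is the sum of the two before it).
For the second component, perfect squares: 1², 2², 3², …: 1, 4, 9, 16, 25 → 36.
Combining the parts gives (29 36).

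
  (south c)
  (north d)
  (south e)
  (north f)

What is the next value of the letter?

Direction goes south, north, south, north → south (alternates south ↔ north).
Letter — letters move forward 1 place in the alphabet: c, d, e, f → g.

g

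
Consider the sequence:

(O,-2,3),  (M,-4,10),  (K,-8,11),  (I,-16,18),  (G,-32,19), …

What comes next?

(E,-64,26)

Letter: letters move back 2 places in the alphabet; O, M, K, I, G → E.
Second slot: -2, -4, -8, -16, -32 → -64 (×2 each step).
Third slot: 3, 10, 11, 18, 19 → 26 (alternating steps +7, +1, +7, +1, …).
Putting it together: (E,-64,26).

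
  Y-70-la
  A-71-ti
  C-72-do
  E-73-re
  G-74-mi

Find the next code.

I-75-fa

Letter: Y, A, C, E, G → I (letters move forward 2 places in the alphabet, wrapping Z→A).
Second component: +1 each step; 70, 71, 72, 73, 74 → 75.
Note: runs through the solfège scale do→ti; la, ti, do, re, mi → fa.
Combining the parts gives I-75-fa.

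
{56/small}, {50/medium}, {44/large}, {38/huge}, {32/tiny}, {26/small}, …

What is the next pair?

{20/medium}

First entry — −6 each step: 56, 50, 44, 38, 32, 26 → 20.
Size: repeats small → medium → large → huge → tiny, so small, medium, large, huge, tiny, small → medium.
Combining the parts gives {20/medium}.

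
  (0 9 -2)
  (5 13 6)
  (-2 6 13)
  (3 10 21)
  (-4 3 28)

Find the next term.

First value: 0, 5, -2, 3, -4 → 1 (alternating steps +5, −7, +5, −7, …).
Second value goes 9, 13, 6, 10, 3 → 7 (alternating steps +4, −7, +4, −7, …).
Third value — alternating steps +8, +7, +8, +7, …: -2, 6, 13, 21, 28 → 36.
Putting it together: (1 7 36).

(1 7 36)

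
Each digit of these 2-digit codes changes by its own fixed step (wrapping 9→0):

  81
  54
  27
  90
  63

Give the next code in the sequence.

36

First digit goes 8, 5, 2, 9, 6 → 3 (−3 each step, mod 10).
Second digit: 1, 4, 7, 0, 3 → 6 (+3 each step, mod 10).
Combining the parts gives 36.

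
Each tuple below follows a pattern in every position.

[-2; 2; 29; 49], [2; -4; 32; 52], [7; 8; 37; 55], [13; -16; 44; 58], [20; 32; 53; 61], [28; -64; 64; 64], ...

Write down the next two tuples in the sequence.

First component: differences are 4, 5, 6, … (increasing by 1 each time); -2, 2, 7, 13, 20, 28 → 37 → 47.
Second component: ×(-2) each step; 2, -4, 8, -16, 32, -64 → 128 → -256.
Third component: differences are 3, 5, 7, … (increasing by 2 each time); 29, 32, 37, 44, 53, 64 → 77 → 92.
For the fourth component, +3 each step: 49, 52, 55, 58, 61, 64 → 67 → 70.
So the next two tuples are [37; 128; 77; 67] and [47; -256; 92; 70].

[37; 128; 77; 67], [47; -256; 92; 70]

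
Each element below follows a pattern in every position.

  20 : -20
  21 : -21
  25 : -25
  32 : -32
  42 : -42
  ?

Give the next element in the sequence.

First coordinate — differences are 1, 4, 7, … (increasing by 3 each time): 20, 21, 25, 32, 42 → 55.
Second coordinate — always the negative of the first coordinate: -20, -21, -25, -32, -42 → -55.
So the next element is 55 : -55.

55 : -55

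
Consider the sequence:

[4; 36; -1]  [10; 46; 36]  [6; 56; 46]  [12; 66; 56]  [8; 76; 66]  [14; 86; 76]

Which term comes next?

For the first component, alternating steps +6, −4, +6, −4, …: 4, 10, 6, 12, 8, 14 → 10.
Second component: +10 each step, so 36, 46, 56, 66, 76, 86 → 96.
Third component: -1, 36, 46, 56, 66, 76 → 86 (always the previous value of the second component).
So the next term is [10; 96; 86].

[10; 96; 86]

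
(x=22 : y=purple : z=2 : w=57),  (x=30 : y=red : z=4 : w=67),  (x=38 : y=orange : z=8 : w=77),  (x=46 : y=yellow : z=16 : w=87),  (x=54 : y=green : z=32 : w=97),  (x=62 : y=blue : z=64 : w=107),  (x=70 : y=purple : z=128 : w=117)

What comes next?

(x=78 : y=red : z=256 : w=127)

X: +8 each step; 22, 30, 38, 46, 54, 62, 70 → 78.
Y: repeats purple → red → orange → yellow → green → blue; purple, red, orange, yellow, green, blue, purple → red.
Z: 2, 4, 8, 16, 32, 64, 128 → 256 (×2 each step).
W: 57, 67, 77, 87, 97, 107, 117 → 127 (+10 each step).
Combining the parts gives (x=78 : y=red : z=256 : w=127).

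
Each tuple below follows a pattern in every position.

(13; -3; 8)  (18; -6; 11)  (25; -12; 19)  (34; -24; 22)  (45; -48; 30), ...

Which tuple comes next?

First slot: 13, 18, 25, 34, 45 → 58 (differences are 5, 7, 9, … (increasing by 2 each time)).
Second slot: ×2 each step; -3, -6, -12, -24, -48 → -96.
Third slot: alternating steps +3, +8, +3, +8, …, so 8, 11, 19, 22, 30 → 33.
Combining the parts gives (58; -96; 33).

(58; -96; 33)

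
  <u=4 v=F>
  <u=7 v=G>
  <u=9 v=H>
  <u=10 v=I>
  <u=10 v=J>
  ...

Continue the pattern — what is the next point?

U: 4, 7, 9, 10, 10 → 9 (differences are 3, 2, 1, … (decreasing by 1 each time)).
V — letters move forward 1 place in the alphabet: F, G, H, I, J → K.
Putting it together: <u=9 v=K>.

<u=9 v=K>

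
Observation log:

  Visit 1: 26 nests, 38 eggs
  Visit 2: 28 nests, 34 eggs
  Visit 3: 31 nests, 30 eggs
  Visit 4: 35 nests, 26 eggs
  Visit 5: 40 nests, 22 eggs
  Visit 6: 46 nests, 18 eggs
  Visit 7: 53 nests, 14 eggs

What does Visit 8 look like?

61 nests, 10 eggs

Nests: 26, 28, 31, 35, 40, 46, 53 → 61 (differences are 2, 3, 4, … (increasing by 1 each time)).
Eggs: −4 each step, so 38, 34, 30, 26, 22, 18, 14 → 10.
So the next line is 61 nests, 10 eggs.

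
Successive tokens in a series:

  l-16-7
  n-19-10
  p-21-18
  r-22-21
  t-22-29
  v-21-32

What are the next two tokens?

Letter goes l, n, p, r, t, v → x → z (letters move forward 2 places in the alphabet).
Second component — differences are 3, 2, 1, … (decreasing by 1 each time): 16, 19, 21, 22, 22, 21 → 19 → 16.
Third component: alternating steps +3, +8, +3, +8, …; 7, 10, 18, 21, 29, 32 → 40 → 43.
Putting the parts together: x-19-40 and then z-16-43.

x-19-40, z-16-43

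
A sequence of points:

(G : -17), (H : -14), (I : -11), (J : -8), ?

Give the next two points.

(K : -5), (L : -2)

Letter: letters move forward 1 place in the alphabet; G, H, I, J → K → L.
Second slot — +3 each step: -17, -14, -11, -8 → -5 → -2.
Putting the parts together: (K : -5) and then (L : -2).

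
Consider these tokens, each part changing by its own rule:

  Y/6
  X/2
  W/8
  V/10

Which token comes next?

Letter: Y, X, W, V → U (letters move back 1 place in the alphabet).
Second component goes 6, 2, 8, 10 → 18 (each term is the sum of the two before it).
Putting it together: U/18.

U/18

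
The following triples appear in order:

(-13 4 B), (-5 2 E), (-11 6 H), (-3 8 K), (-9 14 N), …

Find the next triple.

First value: alternating steps +8, −6, +8, −6, …; -13, -5, -11, -3, -9 → -1.
Second value goes 4, 2, 6, 8, 14 → 22 (each term is the sum of the two before it).
Letter goes B, E, H, K, N → Q (letters move forward 3 places in the alphabet).
Putting it together: (-1 22 Q).

(-1 22 Q)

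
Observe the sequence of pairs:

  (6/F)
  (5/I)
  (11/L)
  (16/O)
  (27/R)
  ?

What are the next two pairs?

First coordinate: 6, 5, 11, 16, 27 → 43 → 70 (each term is the sum of the two before it).
Letter: letters move forward 3 places in the alphabet, so F, I, L, O, R → U → X.
Putting the parts together: (43/U) and then (70/X).

(43/U), (70/X)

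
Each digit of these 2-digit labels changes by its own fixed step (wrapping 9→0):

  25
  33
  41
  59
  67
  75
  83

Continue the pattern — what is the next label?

91

First digit: 2, 3, 4, 5, 6, 7, 8 → 9 (+1 each step, mod 10).
Second digit: −2 each step, mod 10, so 5, 3, 1, 9, 7, 5, 3 → 1.
Putting it together: 91.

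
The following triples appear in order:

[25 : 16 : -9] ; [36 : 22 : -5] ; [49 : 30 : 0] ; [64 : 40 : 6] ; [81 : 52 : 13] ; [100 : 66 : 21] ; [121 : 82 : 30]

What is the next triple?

First component goes 25, 36, 49, 64, 81, 100, 121 → 144 (perfect squares: 5², 6², 7², …).
Second component — differences are 6, 8, 10, … (increasing by 2 each time): 16, 22, 30, 40, 52, 66, 82 → 100.
For the third component, differences are 4, 5, 6, … (increasing by 1 each time): -9, -5, 0, 6, 13, 21, 30 → 40.
Putting it together: [144 : 100 : 40].

[144 : 100 : 40]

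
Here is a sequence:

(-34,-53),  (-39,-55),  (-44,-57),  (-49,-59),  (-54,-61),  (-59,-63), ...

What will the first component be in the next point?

-64

First component — −5 each step: -34, -39, -44, -49, -54, -59 → -64.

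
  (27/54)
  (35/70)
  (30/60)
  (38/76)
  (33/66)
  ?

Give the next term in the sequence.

First slot: 27, 35, 30, 38, 33 → 41 (alternating steps +8, −5, +8, −5, …).
Second slot — always 2 × the first slot: 54, 70, 60, 76, 66 → 82.
Combining the parts gives (41/82).

(41/82)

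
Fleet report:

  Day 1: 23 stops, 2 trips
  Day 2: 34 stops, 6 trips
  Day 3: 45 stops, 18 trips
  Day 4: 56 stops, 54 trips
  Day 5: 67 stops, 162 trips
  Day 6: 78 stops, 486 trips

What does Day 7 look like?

89 stops, 1458 trips

Stops: +11 each step; 23, 34, 45, 56, 67, 78 → 89.
For the trips, ×3 each step: 2, 6, 18, 54, 162, 486 → 1458.
Combining the parts gives 89 stops, 1458 trips.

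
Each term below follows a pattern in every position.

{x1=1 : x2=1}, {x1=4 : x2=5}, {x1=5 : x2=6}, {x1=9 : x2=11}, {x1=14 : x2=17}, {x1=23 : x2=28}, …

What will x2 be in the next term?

45

X2: 1, 5, 6, 11, 17, 28 → 45 (each term is the sum of the two before it).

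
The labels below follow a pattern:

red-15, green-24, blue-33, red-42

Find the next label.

For the colour, repeats red → green → blue: red, green, blue, red → green.
Second component: +9 each step, so 15, 24, 33, 42 → 51.
Putting it together: green-51.

green-51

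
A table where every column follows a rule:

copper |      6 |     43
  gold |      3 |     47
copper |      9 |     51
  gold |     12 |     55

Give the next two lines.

copper  21  59; gold  33  63

For the metal, alternates copper ↔ gold: copper, gold, copper, gold → copper → gold.
Second component goes 6, 3, 9, 12 → 21 → 33 (each term is the sum of the two before it).
Third component goes 43, 47, 51, 55 → 59 → 63 (+4 each step).
So the next two lines are copper  21  59 and gold  33  63.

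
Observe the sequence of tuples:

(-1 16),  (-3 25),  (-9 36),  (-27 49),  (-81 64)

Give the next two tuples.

For the first coordinate, ×3 each step: -1, -3, -9, -27, -81 → -243 → -729.
Second coordinate — perfect squares: 4², 5², 6², …: 16, 25, 36, 49, 64 → 81 → 100.
Putting the parts together: (-243 81) and then (-729 100).

(-243 81), (-729 100)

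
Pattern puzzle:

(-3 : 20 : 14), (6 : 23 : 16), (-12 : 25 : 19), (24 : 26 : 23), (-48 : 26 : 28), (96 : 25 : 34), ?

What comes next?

First slot: -3, 6, -12, 24, -48, 96 → -192 (×(-2) each step).
Second slot — differences are 3, 2, 1, … (decreasing by 1 each time): 20, 23, 25, 26, 26, 25 → 23.
For the third slot, differences are 2, 3, 4, … (increasing by 1 each time): 14, 16, 19, 23, 28, 34 → 41.
So the next term is (-192 : 23 : 41).

(-192 : 23 : 41)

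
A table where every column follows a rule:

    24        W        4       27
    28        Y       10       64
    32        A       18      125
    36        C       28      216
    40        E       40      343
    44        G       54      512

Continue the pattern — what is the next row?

48  I  70  729

First component: 24, 28, 32, 36, 40, 44 → 48 (+4 each step).
Letter — letters move forward 2 places in the alphabet, wrapping Z→A: W, Y, A, C, E, G → I.
Third component: differences are 6, 8, 10, … (increasing by 2 each time), so 4, 10, 18, 28, 40, 54 → 70.
For the fourth component, perfect cubes: 3³, 4³, 5³, …: 27, 64, 125, 216, 343, 512 → 729.
Putting it together: 48  I  70  729.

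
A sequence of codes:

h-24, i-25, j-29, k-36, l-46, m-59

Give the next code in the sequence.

n-75

Letter: letters move forward 1 place in the alphabet, so h, i, j, k, l, m → n.
Second component goes 24, 25, 29, 36, 46, 59 → 75 (differences are 1, 4, 7, … (increasing by 3 each time)).
Combining the parts gives n-75.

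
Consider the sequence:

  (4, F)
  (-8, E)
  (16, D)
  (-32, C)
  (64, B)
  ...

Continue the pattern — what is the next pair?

First coordinate — ×(-2) each step: 4, -8, 16, -32, 64 → -128.
Letter: F, E, D, C, B → A (letters move back 1 place in the alphabet).
Combining the parts gives (-128, A).

(-128, A)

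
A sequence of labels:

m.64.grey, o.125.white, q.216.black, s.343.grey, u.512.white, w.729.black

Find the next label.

y.1000.grey

Letter — letters move forward 2 places in the alphabet: m, o, q, s, u, w → y.
Second component: 64, 125, 216, 343, 512, 729 → 1000 (perfect cubes: 4³, 5³, 6³, …).
Shade: repeats grey → white → black, so grey, white, black, grey, white, black → grey.
So the next label is y.1000.grey.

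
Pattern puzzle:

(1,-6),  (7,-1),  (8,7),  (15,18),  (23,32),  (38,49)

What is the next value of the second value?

Second value goes -6, -1, 7, 18, 32, 49 → 69 (differences are 5, 8, 11, … (increasing by 3 each time)).

69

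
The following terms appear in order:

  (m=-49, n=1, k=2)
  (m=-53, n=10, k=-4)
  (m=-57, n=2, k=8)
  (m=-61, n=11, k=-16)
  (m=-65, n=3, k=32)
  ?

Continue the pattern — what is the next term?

M — −4 each step: -49, -53, -57, -61, -65 → -69.
N — alternating steps +9, −8, +9, −8, …: 1, 10, 2, 11, 3 → 12.
K: ×(-2) each step; 2, -4, 8, -16, 32 → -64.
Combining the parts gives (m=-69, n=12, k=-64).

(m=-69, n=12, k=-64)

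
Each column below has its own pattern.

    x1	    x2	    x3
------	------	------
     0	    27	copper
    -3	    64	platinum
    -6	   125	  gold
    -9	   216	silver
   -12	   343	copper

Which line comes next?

-15  512  platinum

Column x1: 0, -3, -6, -9, -12 → -15 (−3 each step).
Column x2 — perfect cubes: 3³, 4³, 5³, …: 27, 64, 125, 216, 343 → 512.
Column x3 goes copper, platinum, gold, silver, copper → platinum (repeats copper → platinum → gold → silver).
Combining the parts gives -15  512  platinum.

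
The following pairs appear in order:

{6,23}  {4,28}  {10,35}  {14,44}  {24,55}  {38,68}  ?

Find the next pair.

{62,83}

First part: each term is the sum of the two before it, so 6, 4, 10, 14, 24, 38 → 62.
Second part: differences are 5, 7, 9, … (increasing by 2 each time), so 23, 28, 35, 44, 55, 68 → 83.
So the next pair is {62,83}.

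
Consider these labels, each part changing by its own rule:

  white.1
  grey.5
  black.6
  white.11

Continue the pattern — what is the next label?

For the shade, repeats white → grey → black: white, grey, black, white → grey.
Second component: each term is the sum of the two before it, so 1, 5, 6, 11 → 17.
Putting it together: grey.17.

grey.17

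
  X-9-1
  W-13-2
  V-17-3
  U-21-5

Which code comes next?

Letter: letters move back 1 place in the alphabet, so X, W, V, U → T.
For the second component, +4 each step: 9, 13, 17, 21 → 25.
For the third component, each term is the sum of the two before it: 1, 2, 3, 5 → 8.
So the next code is T-25-8.

T-25-8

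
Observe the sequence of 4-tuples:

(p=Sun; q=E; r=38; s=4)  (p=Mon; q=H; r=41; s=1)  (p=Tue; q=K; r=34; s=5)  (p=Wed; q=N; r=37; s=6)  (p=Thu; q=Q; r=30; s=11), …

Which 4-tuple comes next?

P — runs through the weekdays Mon→Sun: Sun, Mon, Tue, Wed, Thu → Fri.
Q goes E, H, K, N, Q → T (letters move forward 3 places in the alphabet).
R — alternating steps +3, −7, +3, −7, …: 38, 41, 34, 37, 30 → 33.
S: 4, 1, 5, 6, 11 → 17 (each term is the sum of the two before it).
So the next 4-tuple is (p=Fri; q=T; r=33; s=17).

(p=Fri; q=T; r=33; s=17)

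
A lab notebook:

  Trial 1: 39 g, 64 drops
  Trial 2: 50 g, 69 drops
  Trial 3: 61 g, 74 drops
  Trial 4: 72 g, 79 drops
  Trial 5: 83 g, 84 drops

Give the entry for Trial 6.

G goes 39, 50, 61, 72, 83 → 94 (+11 each step).
For the drops, +5 each step: 64, 69, 74, 79, 84 → 89.
So the next record is 94 g, 89 drops.

94 g, 89 drops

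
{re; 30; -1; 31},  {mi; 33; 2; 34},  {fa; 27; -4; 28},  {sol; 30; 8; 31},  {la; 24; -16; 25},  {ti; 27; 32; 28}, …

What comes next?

{do; 21; -64; 22}

Note: runs through the solfège scale do→ti; re, mi, fa, sol, la, ti → do.
Second part — alternating steps +3, −6, +3, −6, …: 30, 33, 27, 30, 24, 27 → 21.
Third part: -1, 2, -4, 8, -16, 32 → -64 (×(-2) each step).
For the fourth part, always 1 more than the second part: 31, 34, 28, 31, 25, 28 → 22.
Putting it together: {do; 21; -64; 22}.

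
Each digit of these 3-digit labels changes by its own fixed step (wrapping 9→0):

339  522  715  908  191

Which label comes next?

384

First digit: 3, 5, 7, 9, 1 → 3 (+2 each step, mod 10).
Second digit: 3, 2, 1, 0, 9 → 8 (−1 each step, mod 10).
Third digit — +3 each step, mod 10: 9, 2, 5, 8, 1 → 4.
So the next label is 384.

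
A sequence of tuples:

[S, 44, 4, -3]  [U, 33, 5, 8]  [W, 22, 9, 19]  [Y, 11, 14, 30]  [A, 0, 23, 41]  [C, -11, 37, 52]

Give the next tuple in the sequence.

Letter goes S, U, W, Y, A, C → E (letters move forward 2 places in the alphabet, wrapping Z→A).
Second entry goes 44, 33, 22, 11, 0, -11 → -22 (−11 each step).
Third entry — each term is the sum of the two before it: 4, 5, 9, 14, 23, 37 → 60.
Fourth entry: +11 each step, so -3, 8, 19, 30, 41, 52 → 63.
Putting it together: [E, -22, 60, 63].

[E, -22, 60, 63]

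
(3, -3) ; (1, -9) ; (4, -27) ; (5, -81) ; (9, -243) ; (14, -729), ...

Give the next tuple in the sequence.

(23, -2187)

First component goes 3, 1, 4, 5, 9, 14 → 23 (each term is the sum of the two before it).
Second component: ×3 each step, so -3, -9, -27, -81, -243, -729 → -2187.
Putting it together: (23, -2187).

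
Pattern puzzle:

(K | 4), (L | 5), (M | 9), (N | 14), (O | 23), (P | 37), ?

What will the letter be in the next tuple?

Q

Letter: letters move forward 1 place in the alphabet, so K, L, M, N, O, P → Q.
Second slot: each term is the sum of the two before it; 4, 5, 9, 14, 23, 37 → 60.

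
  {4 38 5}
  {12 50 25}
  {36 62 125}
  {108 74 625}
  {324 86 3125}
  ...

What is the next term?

{972 98 15625}

For the first coordinate, ×3 each step: 4, 12, 36, 108, 324 → 972.
Second coordinate — +12 each step: 38, 50, 62, 74, 86 → 98.
Third coordinate: ×5 each step; 5, 25, 125, 625, 3125 → 15625.
Putting it together: {972 98 15625}.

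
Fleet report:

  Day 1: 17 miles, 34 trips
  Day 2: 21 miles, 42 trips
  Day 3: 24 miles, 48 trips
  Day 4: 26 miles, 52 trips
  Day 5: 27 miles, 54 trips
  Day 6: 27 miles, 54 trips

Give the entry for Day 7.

26 miles, 52 trips

For the miles, differences are 4, 3, 2, … (decreasing by 1 each time): 17, 21, 24, 26, 27, 27 → 26.
For the trips, always 2 × the miles: 34, 42, 48, 52, 54, 54 → 52.
Combining the parts gives 26 miles, 52 trips.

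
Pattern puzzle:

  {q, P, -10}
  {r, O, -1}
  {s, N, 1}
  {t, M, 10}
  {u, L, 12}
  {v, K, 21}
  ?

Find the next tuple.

{w, J, 23}

First letter: q, r, s, t, u, v → w (letters move forward 1 place in the alphabet).
Second letter: P, O, N, M, L, K → J (letters move back 1 place in the alphabet).
Third component: alternating steps +9, +2, +9, +2, …; -10, -1, 1, 10, 12, 21 → 23.
Putting it together: {w, J, 23}.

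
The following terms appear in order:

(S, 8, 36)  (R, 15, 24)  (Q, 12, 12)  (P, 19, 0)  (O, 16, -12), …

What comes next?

(N, 23, -24)

Letter goes S, R, Q, P, O → N (letters move back 1 place in the alphabet).
Second part: alternating steps +7, −3, +7, −3, …; 8, 15, 12, 19, 16 → 23.
Third part: −12 each step; 36, 24, 12, 0, -12 → -24.
Putting it together: (N, 23, -24).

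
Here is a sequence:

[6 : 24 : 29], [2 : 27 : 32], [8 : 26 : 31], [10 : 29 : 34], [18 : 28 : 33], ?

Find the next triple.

[28 : 31 : 36]

First value: each term is the sum of the two before it; 6, 2, 8, 10, 18 → 28.
Second value: alternating steps +3, −1, +3, −1, …; 24, 27, 26, 29, 28 → 31.
Third value — always 5 more than the second value: 29, 32, 31, 34, 33 → 36.
Putting it together: [28 : 31 : 36].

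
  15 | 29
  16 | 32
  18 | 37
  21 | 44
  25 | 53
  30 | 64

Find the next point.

First coordinate: 15, 16, 18, 21, 25, 30 → 36 (differences are 1, 2, 3, … (increasing by 1 each time)).
Second coordinate goes 29, 32, 37, 44, 53, 64 → 77 (differences are 3, 5, 7, … (increasing by 2 each time)).
Putting it together: 36 | 77.

36 | 77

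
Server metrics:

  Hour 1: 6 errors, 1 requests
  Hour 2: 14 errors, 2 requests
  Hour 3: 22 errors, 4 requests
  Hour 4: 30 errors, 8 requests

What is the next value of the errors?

38

Errors goes 6, 14, 22, 30 → 38 (+8 each step).
Requests: 1, 2, 4, 8 → 16 (×2 each step).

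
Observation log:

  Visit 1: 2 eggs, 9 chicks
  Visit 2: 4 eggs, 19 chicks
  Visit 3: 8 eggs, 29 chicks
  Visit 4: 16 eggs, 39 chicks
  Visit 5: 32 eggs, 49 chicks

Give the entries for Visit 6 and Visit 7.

64 eggs, 59 chicks; 128 eggs, 69 chicks

Eggs: ×2 each step, so 2, 4, 8, 16, 32 → 64 → 128.
For the chicks, +10 each step: 9, 19, 29, 39, 49 → 59 → 69.
So the next two records are 64 eggs, 59 chicks and 128 eggs, 69 chicks.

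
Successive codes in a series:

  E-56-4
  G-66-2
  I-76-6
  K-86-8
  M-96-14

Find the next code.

O-106-22

Letter — letters move forward 2 places in the alphabet: E, G, I, K, M → O.
Second component — +10 each step: 56, 66, 76, 86, 96 → 106.
Third component goes 4, 2, 6, 8, 14 → 22 (each term is the sum of the two before it).
Putting it together: O-106-22.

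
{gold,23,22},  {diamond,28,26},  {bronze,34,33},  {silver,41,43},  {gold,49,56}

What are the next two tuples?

For the rank, repeats gold → diamond → bronze → silver: gold, diamond, bronze, silver, gold → diamond → bronze.
Second component: differences are 5, 6, 7, … (increasing by 1 each time); 23, 28, 34, 41, 49 → 58 → 68.
Third component — differences are 4, 7, 10, … (increasing by 3 each time): 22, 26, 33, 43, 56 → 72 → 91.
So the next two tuples are {diamond,58,72} and {bronze,68,91}.

{diamond,58,72}, {bronze,68,91}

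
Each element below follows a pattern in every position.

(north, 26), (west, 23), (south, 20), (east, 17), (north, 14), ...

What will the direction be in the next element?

west

Direction: north, west, south, east, north → west (repeats north → west → south → east).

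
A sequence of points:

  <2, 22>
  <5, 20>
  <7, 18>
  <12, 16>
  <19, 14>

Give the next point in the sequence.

First part: each term is the sum of the two before it, so 2, 5, 7, 12, 19 → 31.
Second part: −2 each step, so 22, 20, 18, 16, 14 → 12.
So the next point is <31, 12>.

<31, 12>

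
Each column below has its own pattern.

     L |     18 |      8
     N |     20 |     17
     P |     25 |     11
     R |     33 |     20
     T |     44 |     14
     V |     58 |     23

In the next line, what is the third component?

For the third component, alternating steps +9, −6, +9, −6, …: 8, 17, 11, 20, 14, 23 → 17.

17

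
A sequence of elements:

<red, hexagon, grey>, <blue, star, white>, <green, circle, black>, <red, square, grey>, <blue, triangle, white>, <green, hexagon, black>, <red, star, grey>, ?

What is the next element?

For the colour, repeats red → blue → green: red, blue, green, red, blue, green, red → blue.
Shape goes hexagon, star, circle, square, triangle, hexagon, star → circle (repeats hexagon → star → circle → square → triangle).
For the shade, repeats grey → white → black: grey, white, black, grey, white, black, grey → white.
Combining the parts gives <blue, circle, white>.

<blue, circle, white>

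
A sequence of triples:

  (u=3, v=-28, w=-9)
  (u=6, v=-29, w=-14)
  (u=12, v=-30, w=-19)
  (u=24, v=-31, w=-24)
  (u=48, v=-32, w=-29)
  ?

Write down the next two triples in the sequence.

For the u, ×2 each step: 3, 6, 12, 24, 48 → 96 → 192.
For the v, −1 each step: -28, -29, -30, -31, -32 → -33 → -34.
W: -9, -14, -19, -24, -29 → -34 → -39 (−5 each step).
So the next two triples are (u=96, v=-33, w=-34) and (u=192, v=-34, w=-39).

(u=96, v=-33, w=-34), (u=192, v=-34, w=-39)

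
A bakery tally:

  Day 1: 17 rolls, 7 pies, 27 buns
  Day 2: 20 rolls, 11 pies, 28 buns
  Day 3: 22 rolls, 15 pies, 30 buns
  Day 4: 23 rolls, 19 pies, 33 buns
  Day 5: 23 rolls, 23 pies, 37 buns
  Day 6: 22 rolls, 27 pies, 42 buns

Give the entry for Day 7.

Rolls: 17, 20, 22, 23, 23, 22 → 20 (differences are 3, 2, 1, … (decreasing by 1 each time)).
Pies: +4 each step; 7, 11, 15, 19, 23, 27 → 31.
For the buns, differences are 1, 2, 3, … (increasing by 1 each time): 27, 28, 30, 33, 37, 42 → 48.
Putting it together: 20 rolls, 31 pies, 48 buns.

20 rolls, 31 pies, 48 buns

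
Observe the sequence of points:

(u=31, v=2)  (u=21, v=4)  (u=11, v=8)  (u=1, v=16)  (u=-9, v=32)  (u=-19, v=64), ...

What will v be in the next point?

U goes 31, 21, 11, 1, -9, -19 → -29 (−10 each step).
V: ×2 each step; 2, 4, 8, 16, 32, 64 → 128.

128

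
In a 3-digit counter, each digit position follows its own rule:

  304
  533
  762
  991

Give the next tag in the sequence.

First digit goes 3, 5, 7, 9 → 1 (+2 each step, mod 10).
Second digit goes 0, 3, 6, 9 → 2 (+3 each step, mod 10).
Third digit — −1 each step, mod 10: 4, 3, 2, 1 → 0.
Putting it together: 120.

120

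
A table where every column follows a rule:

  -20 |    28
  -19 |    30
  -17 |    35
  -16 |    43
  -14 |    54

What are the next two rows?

-13  68; -11  85

First component: -20, -19, -17, -16, -14 → -13 → -11 (alternating steps +1, +2, +1, +2, …).
Second component — differences are 2, 5, 8, … (increasing by 3 each time): 28, 30, 35, 43, 54 → 68 → 85.
So the next two rows are -13  68 and -11  85.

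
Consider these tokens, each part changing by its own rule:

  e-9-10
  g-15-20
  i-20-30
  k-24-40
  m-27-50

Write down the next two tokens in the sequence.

o-29-60 then q-30-70

Letter: letters move forward 2 places in the alphabet; e, g, i, k, m → o → q.
Second component: differences are 6, 5, 4, … (decreasing by 1 each time); 9, 15, 20, 24, 27 → 29 → 30.
Third component: +10 each step, so 10, 20, 30, 40, 50 → 60 → 70.
So the next two tokens are o-29-60 and q-30-70.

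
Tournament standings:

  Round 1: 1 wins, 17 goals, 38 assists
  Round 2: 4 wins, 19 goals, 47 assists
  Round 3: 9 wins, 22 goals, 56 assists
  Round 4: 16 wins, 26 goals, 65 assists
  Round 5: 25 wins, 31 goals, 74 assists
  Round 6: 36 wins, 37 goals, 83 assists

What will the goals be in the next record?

Wins — perfect squares: 1², 2², 3², …: 1, 4, 9, 16, 25, 36 → 49.
Goals: 17, 19, 22, 26, 31, 37 → 44 (differences are 2, 3, 4, … (increasing by 1 each time)).
Assists: +9 each step; 38, 47, 56, 65, 74, 83 → 92.

44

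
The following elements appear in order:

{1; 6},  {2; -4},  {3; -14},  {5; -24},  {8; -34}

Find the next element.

{13; -44}

First component — each term is the sum of the two before it: 1, 2, 3, 5, 8 → 13.
For the second component, −10 each step: 6, -4, -14, -24, -34 → -44.
Putting it together: {13; -44}.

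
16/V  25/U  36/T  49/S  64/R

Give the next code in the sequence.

First component: perfect squares: 4², 5², 6², …, so 16, 25, 36, 49, 64 → 81.
For the letter, letters move back 1 place in the alphabet: V, U, T, S, R → Q.
So the next code is 81/Q.

81/Q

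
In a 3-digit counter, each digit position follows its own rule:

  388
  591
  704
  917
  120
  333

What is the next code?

First digit goes 3, 5, 7, 9, 1, 3 → 5 (+2 each step, mod 10).
Second digit: +1 each step, mod 10, so 8, 9, 0, 1, 2, 3 → 4.
For the third digit, +3 each step, mod 10: 8, 1, 4, 7, 0, 3 → 6.
Putting it together: 546.

546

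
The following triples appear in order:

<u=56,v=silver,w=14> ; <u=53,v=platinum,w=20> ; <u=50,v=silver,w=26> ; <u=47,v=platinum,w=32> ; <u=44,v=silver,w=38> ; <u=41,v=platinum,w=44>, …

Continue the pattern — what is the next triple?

<u=38,v=silver,w=50>

U: −3 each step, so 56, 53, 50, 47, 44, 41 → 38.
V: alternates silver ↔ platinum, so silver, platinum, silver, platinum, silver, platinum → silver.
W — +6 each step: 14, 20, 26, 32, 38, 44 → 50.
Combining the parts gives <u=38,v=silver,w=50>.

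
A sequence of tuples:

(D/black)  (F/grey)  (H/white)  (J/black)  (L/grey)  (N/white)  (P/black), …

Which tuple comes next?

For the letter, letters move forward 2 places in the alphabet: D, F, H, J, L, N, P → R.
Shade: black, grey, white, black, grey, white, black → grey (repeats black → grey → white).
So the next tuple is (R/grey).

(R/grey)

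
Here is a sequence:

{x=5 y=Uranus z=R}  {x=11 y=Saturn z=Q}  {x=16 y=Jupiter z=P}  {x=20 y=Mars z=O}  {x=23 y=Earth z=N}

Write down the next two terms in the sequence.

X goes 5, 11, 16, 20, 23 → 25 → 26 (differences are 6, 5, 4, … (decreasing by 1 each time)).
Y goes Uranus, Saturn, Jupiter, Mars, Earth → Venus → Mercury (runs backward through the planets Mercury→Neptune).
Z: R, Q, P, O, N → M → L (letters move back 1 place in the alphabet).
So the next two terms are {x=25 y=Venus z=M} and {x=26 y=Mercury z=L}.

{x=25 y=Venus z=M}, {x=26 y=Mercury z=L}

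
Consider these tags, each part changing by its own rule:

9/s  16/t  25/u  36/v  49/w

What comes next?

64/x

First component — perfect squares: 3², 4², 5², …: 9, 16, 25, 36, 49 → 64.
Letter: letters move forward 1 place in the alphabet; s, t, u, v, w → x.
Putting it together: 64/x.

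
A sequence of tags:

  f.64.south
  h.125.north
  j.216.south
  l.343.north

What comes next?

n.512.south

Letter — letters move forward 2 places in the alphabet: f, h, j, l → n.
Second component goes 64, 125, 216, 343 → 512 (perfect cubes: 4³, 5³, 6³, …).
Direction: alternates south ↔ north; south, north, south, north → south.
Combining the parts gives n.512.south.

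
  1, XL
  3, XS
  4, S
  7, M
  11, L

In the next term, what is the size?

XL

Size — runs through clothing sizes XS→XL: XL, XS, S, M, L → XL.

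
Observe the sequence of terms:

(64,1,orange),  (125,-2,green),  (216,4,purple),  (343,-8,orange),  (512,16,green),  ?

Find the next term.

(729,-32,purple)

First part: perfect cubes: 4³, 5³, 6³, …, so 64, 125, 216, 343, 512 → 729.
Second part: 1, -2, 4, -8, 16 → -32 (×(-2) each step).
For the colour, repeats orange → green → purple: orange, green, purple, orange, green → purple.
Putting it together: (729,-32,purple).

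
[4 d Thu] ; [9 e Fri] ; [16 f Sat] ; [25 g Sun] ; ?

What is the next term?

First entry goes 4, 9, 16, 25 → 36 (perfect squares: 2², 3², 4², …).
Letter: letters move forward 1 place in the alphabet; d, e, f, g → h.
Day goes Thu, Fri, Sat, Sun → Mon (runs through the weekdays Mon→Sun).
Combining the parts gives [36 h Mon].

[36 h Mon]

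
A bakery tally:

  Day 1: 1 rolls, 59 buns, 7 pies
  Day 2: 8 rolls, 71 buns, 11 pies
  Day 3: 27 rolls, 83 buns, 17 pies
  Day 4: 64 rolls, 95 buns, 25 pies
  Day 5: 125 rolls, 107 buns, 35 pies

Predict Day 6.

216 rolls, 119 buns, 47 pies

Rolls: 1, 8, 27, 64, 125 → 216 (perfect cubes: 1³, 2³, 3³, …).
Buns goes 59, 71, 83, 95, 107 → 119 (+12 each step).
For the pies, differences are 4, 6, 8, … (increasing by 2 each time): 7, 11, 17, 25, 35 → 47.
Putting it together: 216 rolls, 119 buns, 47 pies.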